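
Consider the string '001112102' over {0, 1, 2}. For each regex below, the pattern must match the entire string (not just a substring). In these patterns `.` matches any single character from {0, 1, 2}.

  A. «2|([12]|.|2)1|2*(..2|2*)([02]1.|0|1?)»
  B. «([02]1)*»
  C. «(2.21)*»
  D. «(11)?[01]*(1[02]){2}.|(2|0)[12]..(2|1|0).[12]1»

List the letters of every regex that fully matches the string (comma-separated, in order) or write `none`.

A → no match
B → no match
C → no match
D → match

D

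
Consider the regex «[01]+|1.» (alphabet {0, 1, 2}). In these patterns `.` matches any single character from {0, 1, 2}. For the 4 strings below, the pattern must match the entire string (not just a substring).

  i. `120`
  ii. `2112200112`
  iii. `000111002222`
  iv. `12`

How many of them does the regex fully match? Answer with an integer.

1

i → no match
ii → no match
iii → no match
iv → match
Total matched: 1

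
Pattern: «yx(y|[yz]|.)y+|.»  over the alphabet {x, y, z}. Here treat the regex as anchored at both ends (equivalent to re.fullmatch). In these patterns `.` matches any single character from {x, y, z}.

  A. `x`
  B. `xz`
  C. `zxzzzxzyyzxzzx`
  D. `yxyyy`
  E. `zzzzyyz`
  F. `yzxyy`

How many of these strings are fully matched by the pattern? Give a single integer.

2

A → match
B → no match
C → no match
D → match
E → no match
F → no match
Total matched: 2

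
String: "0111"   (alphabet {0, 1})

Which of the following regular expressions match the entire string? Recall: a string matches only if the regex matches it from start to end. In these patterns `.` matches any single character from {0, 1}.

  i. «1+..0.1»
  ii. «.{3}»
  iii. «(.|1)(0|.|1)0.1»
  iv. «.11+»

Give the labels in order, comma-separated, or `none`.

i → no match — must start with "1"
ii → no match
iii → no match
iv → match

iv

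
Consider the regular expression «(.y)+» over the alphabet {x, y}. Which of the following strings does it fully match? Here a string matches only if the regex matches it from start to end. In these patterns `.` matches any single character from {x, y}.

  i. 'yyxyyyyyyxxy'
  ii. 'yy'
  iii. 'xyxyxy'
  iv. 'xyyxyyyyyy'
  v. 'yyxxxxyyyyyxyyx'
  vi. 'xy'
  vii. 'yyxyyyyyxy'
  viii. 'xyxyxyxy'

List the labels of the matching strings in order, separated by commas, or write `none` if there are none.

i → no match
ii → match
iii → match
iv → no match
v → no match — must end with 'y'
vi → match
vii → match
viii → match

ii, iii, vi, vii, viii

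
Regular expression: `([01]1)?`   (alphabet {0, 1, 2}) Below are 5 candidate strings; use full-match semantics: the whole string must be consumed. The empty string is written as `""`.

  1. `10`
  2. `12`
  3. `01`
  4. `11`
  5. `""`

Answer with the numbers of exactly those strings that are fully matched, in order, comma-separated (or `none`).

1 → no match
2 → no match
3 → match
4 → match
5 → match

3, 4, 5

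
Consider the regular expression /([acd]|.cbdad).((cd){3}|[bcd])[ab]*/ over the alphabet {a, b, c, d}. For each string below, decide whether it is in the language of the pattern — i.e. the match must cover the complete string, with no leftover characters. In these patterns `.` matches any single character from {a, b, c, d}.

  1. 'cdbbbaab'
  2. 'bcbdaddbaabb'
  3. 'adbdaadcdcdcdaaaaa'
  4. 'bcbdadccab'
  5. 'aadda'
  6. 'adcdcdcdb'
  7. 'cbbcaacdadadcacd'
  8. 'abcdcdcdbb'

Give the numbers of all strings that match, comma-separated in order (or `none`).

1 → match
2 → match
3 → no match
4 → match
5 → no match
6 → match
7 → no match
8 → match

1, 2, 4, 6, 8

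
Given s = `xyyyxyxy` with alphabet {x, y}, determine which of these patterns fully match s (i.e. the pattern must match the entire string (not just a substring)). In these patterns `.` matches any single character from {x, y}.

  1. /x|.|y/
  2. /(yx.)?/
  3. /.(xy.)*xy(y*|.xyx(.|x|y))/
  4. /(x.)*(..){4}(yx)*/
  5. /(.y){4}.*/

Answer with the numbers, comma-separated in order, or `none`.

1 → no match
2 → no match
3 → no match
4 → match
5 → match

4, 5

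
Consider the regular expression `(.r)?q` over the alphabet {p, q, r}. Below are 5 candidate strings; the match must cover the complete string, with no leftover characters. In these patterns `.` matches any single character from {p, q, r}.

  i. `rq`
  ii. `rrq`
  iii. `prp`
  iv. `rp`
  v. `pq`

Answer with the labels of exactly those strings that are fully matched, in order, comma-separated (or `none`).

i → no match
ii → match
iii → no match — must end with `q`
iv → no match — must end with `q`
v → no match

ii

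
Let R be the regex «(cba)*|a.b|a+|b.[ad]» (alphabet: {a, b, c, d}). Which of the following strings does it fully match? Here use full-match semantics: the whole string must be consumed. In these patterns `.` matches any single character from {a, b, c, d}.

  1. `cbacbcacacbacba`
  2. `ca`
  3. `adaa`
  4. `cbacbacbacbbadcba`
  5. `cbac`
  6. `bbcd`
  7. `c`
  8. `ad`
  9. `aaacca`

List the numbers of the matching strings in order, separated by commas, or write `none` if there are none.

none

1 → no match
2 → no match
3 → no match
4 → no match
5 → no match
6 → no match
7 → no match
8 → no match
9 → no match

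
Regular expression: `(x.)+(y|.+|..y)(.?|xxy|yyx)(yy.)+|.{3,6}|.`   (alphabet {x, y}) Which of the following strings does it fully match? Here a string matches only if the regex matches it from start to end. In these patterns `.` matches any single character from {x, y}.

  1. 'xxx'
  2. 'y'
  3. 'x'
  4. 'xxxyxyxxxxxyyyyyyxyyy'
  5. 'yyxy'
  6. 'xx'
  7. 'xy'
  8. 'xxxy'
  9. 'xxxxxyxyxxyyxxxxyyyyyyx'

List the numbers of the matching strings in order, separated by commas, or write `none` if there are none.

1. 'xxx' → match
2. 'y' → match
3. 'x' → match
4 → match
5. 'yyxy' → match
6. 'xx' → no match
7. 'xy' → no match
8. 'xxxy' → match
9 → match

1, 2, 3, 4, 5, 8, 9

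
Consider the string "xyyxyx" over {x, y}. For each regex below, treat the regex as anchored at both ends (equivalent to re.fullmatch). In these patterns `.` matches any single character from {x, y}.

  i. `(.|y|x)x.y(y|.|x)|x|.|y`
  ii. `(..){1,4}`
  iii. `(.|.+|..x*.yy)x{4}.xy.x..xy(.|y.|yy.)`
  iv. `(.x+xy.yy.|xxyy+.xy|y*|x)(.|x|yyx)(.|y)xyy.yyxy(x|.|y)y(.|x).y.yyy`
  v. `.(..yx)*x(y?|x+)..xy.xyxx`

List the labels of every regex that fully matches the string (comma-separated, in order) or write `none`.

ii

i → no match
ii → match
iii → no match
iv → no match — must end with "yyy"
v → no match — must end with "xyxx"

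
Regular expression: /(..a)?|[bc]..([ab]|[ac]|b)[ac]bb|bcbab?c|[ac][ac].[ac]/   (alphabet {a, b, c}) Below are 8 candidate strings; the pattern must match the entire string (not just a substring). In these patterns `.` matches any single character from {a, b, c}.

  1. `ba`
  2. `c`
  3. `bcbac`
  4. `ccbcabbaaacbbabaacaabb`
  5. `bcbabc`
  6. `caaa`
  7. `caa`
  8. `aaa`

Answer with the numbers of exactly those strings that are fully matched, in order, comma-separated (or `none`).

3, 5, 6, 7, 8

1 → no match
2 → no match
3 → match
4 → no match
5 → match
6 → match
7 → match
8 → match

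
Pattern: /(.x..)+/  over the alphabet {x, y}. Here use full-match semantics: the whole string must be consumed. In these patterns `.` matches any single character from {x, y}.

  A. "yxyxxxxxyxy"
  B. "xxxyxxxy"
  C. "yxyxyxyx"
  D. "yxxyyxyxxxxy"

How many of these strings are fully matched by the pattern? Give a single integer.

3

A. "yxyxxxxxyxy" → no match
B. "xxxyxxxy" → match
C. "yxyxyxyx" → match
D. "yxxyyxyxxxxy" → match
Total matched: 3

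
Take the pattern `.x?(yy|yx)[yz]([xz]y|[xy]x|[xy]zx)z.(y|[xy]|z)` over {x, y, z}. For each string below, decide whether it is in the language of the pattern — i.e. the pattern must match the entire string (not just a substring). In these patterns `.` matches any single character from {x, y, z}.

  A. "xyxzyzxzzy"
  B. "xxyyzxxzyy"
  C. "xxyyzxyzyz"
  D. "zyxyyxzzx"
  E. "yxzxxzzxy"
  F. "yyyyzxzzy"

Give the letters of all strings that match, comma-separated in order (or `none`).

A, B, C, D

A. "xyxzyzxzzy" → match
B. "xxyyzxxzyy" → match
C. "xxyyzxyzyz" → match
D. "zyxyyxzzx" → match
E. "yxzxxzzxy" → no match
F. "yyyyzxzzy" → no match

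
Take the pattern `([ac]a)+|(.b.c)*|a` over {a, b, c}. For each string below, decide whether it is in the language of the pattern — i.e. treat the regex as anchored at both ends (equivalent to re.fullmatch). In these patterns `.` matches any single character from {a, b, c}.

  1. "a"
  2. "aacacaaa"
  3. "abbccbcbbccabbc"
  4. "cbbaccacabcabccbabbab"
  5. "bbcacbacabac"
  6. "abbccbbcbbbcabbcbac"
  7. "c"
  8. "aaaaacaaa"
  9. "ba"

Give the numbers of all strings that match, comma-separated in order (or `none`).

1, 2

1 → match
2 → match
3 → no match
4 → no match
5 → no match
6 → no match
7 → no match
8 → no match
9 → no match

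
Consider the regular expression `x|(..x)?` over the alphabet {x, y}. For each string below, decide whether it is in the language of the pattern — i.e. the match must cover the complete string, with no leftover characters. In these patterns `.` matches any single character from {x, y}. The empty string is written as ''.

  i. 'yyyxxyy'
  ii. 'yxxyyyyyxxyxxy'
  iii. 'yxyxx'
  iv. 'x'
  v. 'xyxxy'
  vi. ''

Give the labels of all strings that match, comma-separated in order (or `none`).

i → no match
ii → no match
iii → no match
iv → match
v → no match
vi → match

iv, vi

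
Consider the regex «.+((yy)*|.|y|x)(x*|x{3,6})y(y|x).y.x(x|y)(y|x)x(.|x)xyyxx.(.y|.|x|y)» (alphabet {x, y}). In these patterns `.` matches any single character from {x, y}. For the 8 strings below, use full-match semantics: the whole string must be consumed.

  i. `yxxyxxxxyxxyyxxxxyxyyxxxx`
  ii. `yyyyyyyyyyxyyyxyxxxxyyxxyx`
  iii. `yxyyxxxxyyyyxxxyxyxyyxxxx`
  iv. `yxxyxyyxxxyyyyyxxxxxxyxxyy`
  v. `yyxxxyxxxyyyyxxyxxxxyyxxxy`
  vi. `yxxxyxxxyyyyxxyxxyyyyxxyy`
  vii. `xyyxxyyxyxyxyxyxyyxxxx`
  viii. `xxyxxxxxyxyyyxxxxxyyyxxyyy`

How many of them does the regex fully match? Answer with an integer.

i → match
ii → match
iii → match
iv → no match
v → match
vi → no match
vii → no match
viii → no match
Total matched: 4

4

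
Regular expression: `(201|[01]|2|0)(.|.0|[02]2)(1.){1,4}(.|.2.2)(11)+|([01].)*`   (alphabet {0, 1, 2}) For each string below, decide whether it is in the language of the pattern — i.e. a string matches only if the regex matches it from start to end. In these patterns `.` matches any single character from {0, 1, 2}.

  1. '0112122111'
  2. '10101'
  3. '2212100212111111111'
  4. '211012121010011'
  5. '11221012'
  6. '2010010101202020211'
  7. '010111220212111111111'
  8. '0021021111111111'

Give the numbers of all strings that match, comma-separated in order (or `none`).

1 → no match
2 → no match
3 → no match
4 → no match
5 → no match
6 → no match
7 → no match
8 → match

8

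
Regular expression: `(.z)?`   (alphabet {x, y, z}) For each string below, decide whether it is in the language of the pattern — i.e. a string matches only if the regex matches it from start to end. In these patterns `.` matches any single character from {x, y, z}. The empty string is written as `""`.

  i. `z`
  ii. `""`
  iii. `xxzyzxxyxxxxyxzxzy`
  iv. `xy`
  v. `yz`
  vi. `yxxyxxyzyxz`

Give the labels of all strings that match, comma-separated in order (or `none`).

ii, v

i → no match
ii → match
iii → no match
iv → no match
v → match
vi → no match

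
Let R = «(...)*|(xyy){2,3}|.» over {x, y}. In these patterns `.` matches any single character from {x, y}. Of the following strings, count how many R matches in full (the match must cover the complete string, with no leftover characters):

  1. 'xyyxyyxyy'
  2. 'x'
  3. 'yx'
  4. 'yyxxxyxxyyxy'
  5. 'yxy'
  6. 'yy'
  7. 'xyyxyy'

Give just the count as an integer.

1 → match
2 → match
3 → no match
4 → match
5 → match
6 → no match
7 → match
Total matched: 5

5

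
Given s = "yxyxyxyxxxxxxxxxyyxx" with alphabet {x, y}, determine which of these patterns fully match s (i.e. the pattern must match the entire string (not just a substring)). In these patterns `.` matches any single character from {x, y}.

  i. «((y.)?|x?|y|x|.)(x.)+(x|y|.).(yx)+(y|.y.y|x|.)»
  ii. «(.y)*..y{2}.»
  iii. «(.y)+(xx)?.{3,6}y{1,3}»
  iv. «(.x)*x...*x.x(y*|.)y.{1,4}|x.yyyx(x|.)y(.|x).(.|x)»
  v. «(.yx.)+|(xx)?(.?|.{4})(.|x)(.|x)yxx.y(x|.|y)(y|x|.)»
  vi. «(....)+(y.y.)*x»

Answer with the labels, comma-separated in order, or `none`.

i → match
ii → no match
iii → no match — must end with "y"
iv → match
v → no match
vi → no match

i, iv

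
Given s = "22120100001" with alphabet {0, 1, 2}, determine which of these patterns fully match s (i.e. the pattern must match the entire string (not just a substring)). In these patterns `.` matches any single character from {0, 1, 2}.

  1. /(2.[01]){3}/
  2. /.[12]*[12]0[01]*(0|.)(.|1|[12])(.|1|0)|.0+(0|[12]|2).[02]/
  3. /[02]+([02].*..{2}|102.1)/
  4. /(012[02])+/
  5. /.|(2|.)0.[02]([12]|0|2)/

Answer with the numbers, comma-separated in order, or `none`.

1 → no match
2 → match
3 → match
4 → no match — must start with "012"
5 → no match

2, 3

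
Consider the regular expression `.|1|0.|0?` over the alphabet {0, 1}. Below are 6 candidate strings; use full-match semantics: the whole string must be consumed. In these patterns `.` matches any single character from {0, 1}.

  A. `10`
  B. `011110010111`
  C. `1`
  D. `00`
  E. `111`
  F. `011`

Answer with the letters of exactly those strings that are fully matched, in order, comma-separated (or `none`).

A → no match
B → no match
C → match
D → match
E → no match
F → no match

C, D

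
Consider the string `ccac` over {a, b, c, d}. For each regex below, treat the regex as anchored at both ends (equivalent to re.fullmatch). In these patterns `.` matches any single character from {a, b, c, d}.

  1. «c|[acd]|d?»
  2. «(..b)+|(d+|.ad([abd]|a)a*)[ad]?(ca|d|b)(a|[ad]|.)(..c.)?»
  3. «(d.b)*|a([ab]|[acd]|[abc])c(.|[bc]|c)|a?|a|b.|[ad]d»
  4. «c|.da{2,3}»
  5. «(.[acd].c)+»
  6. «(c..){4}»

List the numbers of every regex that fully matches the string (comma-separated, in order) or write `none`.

5

1 → no match
2 → no match
3 → no match
4 → no match
5 → match
6 → no match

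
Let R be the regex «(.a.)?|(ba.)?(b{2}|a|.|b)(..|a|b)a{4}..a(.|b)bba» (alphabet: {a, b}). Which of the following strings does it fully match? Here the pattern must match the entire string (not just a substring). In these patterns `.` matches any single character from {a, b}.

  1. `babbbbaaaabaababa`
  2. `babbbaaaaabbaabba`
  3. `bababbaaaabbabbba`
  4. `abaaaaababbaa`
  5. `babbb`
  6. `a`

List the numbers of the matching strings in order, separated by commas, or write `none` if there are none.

2, 3

1 → no match
2 → match
3 → match
4 → no match
5. `babbb` → no match
6. `a` → no match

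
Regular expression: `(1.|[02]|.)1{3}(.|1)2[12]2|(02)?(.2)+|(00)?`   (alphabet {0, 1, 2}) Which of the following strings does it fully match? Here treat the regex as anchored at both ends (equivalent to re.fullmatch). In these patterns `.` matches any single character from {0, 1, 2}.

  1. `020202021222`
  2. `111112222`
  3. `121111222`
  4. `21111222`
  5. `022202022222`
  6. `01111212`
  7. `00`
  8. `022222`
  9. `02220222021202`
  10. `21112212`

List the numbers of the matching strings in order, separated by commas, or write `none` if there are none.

1, 2, 3, 4, 5, 6, 7, 8, 9, 10

1 → match
2 → match
3 → match
4 → match
5 → match
6 → match
7 → match
8 → match
9 → match
10 → match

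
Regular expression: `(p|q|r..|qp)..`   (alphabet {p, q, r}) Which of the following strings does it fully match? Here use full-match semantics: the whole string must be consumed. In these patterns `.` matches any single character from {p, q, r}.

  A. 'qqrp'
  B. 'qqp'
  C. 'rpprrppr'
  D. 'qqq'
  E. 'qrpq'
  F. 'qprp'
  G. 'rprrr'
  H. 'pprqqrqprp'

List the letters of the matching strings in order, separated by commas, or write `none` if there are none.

A. 'qqrp' → no match
B. 'qqp' → match
C. 'rpprrppr' → no match
D. 'qqq' → match
E. 'qrpq' → no match
F. 'qprp' → match
G. 'rprrr' → match
H. 'pprqqrqprp' → no match

B, D, F, G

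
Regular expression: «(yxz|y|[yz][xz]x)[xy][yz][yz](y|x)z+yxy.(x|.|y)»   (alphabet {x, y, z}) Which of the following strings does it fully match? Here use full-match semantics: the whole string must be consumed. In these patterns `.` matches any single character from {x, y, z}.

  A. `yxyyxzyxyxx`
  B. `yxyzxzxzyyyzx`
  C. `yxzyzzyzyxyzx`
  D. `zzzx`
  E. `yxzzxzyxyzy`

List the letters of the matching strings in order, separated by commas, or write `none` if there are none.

A, C, E

A → match
B → no match
C → match
D → no match
E → match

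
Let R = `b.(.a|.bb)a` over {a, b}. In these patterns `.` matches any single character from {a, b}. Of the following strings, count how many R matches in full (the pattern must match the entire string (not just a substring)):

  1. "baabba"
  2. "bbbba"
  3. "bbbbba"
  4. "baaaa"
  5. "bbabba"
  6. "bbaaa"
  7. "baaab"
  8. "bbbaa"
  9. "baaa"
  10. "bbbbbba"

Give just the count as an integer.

1. "baabba" → match
2. "bbbba" → no match
3. "bbbbba" → match
4. "baaaa" → match
5. "bbabba" → match
6. "bbaaa" → match
7. "baaab" → no match — must end with "a"
8. "bbbaa" → match
9. "baaa" → no match
10. "bbbbbba" → no match
Total matched: 6

6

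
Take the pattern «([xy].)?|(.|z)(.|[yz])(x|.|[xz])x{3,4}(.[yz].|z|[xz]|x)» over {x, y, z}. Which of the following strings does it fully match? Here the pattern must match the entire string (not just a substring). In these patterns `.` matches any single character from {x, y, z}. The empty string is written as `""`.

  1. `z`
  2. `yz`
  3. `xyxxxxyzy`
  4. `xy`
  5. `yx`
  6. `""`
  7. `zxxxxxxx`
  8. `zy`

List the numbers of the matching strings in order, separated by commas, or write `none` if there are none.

1 → no match
2 → match
3 → match
4 → match
5 → match
6 → match
7 → match
8 → no match

2, 3, 4, 5, 6, 7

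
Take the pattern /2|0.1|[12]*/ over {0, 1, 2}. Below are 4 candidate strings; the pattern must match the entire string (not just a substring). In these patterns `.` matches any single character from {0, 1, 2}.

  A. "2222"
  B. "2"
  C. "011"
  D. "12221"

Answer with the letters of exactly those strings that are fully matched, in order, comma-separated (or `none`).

A. "2222" → match
B. "2" → match
C. "011" → match
D. "12221" → match

A, B, C, D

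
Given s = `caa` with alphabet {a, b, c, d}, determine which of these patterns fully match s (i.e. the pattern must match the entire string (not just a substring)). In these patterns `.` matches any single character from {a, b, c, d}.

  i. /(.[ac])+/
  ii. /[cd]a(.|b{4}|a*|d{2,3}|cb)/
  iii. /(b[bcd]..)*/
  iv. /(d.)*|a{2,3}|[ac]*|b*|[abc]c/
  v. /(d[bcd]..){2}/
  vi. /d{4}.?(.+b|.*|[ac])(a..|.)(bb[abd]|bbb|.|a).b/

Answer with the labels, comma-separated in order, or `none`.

i → no match
ii → match
iii → no match
iv → match
v → no match — must start with `d`
vi → no match — must start with `d`

ii, iv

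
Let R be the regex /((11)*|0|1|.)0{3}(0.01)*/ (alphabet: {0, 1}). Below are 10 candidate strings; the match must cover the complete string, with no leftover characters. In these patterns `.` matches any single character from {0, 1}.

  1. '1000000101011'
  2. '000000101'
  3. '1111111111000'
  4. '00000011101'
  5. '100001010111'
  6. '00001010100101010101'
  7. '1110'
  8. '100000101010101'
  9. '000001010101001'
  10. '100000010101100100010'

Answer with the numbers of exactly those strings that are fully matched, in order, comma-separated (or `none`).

3

1 → no match
2 → no match
3 → match
4 → no match
5 → no match
6 → no match
7 → no match
8 → no match
9 → no match
10 → no match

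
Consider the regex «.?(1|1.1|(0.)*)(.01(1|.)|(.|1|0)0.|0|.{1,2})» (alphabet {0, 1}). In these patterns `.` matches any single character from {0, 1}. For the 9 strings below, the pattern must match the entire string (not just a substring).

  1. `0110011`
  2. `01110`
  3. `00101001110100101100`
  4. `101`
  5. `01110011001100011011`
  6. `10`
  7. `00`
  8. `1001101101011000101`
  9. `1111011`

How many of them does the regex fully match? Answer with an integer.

5

1. `0110011` → no match
2. `01110` → match
3 → no match
4. `101` → match
5 → no match
6. `10` → match
7. `00` → match
8 → no match
9. `1111011` → match
Total matched: 5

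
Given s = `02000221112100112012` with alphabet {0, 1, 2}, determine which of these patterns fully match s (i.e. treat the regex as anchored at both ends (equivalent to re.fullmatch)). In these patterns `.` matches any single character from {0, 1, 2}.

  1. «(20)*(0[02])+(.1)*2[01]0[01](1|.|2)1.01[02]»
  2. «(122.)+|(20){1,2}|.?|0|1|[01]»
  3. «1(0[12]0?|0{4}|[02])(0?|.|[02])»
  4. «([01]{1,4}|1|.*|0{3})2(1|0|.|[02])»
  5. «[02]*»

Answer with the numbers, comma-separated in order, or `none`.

1 → match
2 → no match
3 → no match — must start with `1`
4 → no match
5 → no match

1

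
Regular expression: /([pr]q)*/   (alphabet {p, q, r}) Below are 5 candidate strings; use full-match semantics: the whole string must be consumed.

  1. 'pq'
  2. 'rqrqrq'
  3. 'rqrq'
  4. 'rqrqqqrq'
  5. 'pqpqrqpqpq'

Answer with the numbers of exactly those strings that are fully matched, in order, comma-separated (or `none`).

1 → match
2 → match
3 → match
4 → no match
5 → match

1, 2, 3, 5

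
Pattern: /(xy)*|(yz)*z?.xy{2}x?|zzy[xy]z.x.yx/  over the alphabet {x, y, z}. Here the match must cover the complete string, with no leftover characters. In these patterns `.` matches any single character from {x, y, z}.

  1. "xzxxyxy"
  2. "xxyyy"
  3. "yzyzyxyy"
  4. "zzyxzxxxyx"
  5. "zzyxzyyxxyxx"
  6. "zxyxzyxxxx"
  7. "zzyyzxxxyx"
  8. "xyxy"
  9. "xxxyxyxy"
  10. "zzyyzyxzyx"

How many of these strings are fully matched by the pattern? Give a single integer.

1 → no match
2 → no match
3 → match
4 → match
5 → no match
6 → no match
7 → match
8 → match
9 → no match
10 → match
Total matched: 5

5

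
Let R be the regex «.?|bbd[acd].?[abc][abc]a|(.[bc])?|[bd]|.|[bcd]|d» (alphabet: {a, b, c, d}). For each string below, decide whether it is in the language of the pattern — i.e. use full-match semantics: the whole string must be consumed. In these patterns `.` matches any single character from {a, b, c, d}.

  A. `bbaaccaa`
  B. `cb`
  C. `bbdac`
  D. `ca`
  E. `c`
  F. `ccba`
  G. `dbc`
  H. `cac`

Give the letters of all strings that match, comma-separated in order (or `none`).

B, E

A. `bbaaccaa` → no match
B. `cb` → match
C. `bbdac` → no match
D. `ca` → no match
E. `c` → match
F. `ccba` → no match
G. `dbc` → no match
H. `cac` → no match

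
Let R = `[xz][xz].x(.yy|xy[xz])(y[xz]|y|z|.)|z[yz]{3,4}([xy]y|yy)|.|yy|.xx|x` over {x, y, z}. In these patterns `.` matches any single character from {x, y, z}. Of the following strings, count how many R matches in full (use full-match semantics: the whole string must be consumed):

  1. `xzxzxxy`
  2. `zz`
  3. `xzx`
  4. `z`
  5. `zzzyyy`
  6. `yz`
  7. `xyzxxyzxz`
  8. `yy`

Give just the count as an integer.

1. `xzxzxxy` → no match
2. `zz` → no match
3. `xzx` → no match
4. `z` → match
5. `zzzyyy` → match
6. `yz` → no match
7. `xyzxxyzxz` → no match
8. `yy` → match
Total matched: 3

3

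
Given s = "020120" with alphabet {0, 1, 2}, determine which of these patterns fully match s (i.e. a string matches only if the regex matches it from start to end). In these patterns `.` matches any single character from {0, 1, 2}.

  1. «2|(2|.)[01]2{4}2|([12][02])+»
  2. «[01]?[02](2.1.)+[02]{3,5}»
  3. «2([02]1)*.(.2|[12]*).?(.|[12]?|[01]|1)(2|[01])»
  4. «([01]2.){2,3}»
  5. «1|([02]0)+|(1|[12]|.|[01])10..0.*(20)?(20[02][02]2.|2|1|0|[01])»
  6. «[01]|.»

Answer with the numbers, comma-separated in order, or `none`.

1 → no match
2 → no match
3 → no match — must start with "2"
4 → match
5 → no match
6 → no match

4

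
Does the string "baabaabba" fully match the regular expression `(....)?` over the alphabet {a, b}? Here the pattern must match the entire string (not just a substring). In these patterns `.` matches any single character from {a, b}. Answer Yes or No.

No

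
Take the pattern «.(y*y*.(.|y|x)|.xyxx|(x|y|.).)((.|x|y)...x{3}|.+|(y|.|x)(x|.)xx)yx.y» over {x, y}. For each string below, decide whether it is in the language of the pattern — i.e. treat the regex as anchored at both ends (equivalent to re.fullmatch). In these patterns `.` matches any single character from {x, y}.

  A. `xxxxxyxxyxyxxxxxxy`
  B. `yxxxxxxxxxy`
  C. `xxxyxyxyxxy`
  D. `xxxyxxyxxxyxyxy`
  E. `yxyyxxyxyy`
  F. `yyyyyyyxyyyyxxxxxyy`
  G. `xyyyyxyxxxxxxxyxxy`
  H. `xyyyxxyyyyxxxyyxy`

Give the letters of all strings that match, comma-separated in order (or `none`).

A → no match
B → no match
C → match
D → no match
E → match
F → no match
G → match
H → no match

C, E, G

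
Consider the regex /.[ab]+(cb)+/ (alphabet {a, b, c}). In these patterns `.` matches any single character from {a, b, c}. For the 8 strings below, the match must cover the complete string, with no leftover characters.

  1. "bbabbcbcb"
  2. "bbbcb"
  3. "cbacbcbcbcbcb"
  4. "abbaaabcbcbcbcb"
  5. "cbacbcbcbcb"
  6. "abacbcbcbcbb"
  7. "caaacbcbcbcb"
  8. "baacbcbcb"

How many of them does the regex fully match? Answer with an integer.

1 → match
2 → match
3 → match
4 → match
5 → match
6 → no match — must end with "cb"
7 → match
8 → match
Total matched: 7

7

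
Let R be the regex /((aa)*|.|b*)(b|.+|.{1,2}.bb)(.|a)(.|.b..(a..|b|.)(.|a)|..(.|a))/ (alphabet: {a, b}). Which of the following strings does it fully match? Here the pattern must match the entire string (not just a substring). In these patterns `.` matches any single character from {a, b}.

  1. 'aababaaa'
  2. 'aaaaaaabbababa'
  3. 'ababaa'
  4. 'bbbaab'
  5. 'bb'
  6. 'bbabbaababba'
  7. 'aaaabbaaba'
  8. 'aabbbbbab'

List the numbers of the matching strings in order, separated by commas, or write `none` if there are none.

1, 2, 3, 4, 6, 7, 8

1 → match
2 → match
3 → match
4 → match
5 → no match
6 → match
7 → match
8 → match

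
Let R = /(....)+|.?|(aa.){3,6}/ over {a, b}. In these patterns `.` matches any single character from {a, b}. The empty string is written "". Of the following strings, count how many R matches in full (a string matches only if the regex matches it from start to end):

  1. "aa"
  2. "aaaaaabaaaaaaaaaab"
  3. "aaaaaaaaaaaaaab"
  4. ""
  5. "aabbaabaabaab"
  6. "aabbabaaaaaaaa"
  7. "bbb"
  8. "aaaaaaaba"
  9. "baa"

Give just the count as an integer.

2

1 → no match
2 → no match
3 → match
4 → match
5 → no match
6 → no match
7 → no match
8 → no match
9 → no match
Total matched: 2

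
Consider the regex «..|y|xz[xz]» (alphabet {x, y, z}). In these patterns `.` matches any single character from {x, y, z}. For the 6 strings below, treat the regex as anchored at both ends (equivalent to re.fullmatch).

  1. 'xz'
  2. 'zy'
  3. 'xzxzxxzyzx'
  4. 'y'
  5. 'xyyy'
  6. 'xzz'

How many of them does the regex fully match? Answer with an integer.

4

1 → match
2 → match
3 → no match
4 → match
5 → no match
6 → match
Total matched: 4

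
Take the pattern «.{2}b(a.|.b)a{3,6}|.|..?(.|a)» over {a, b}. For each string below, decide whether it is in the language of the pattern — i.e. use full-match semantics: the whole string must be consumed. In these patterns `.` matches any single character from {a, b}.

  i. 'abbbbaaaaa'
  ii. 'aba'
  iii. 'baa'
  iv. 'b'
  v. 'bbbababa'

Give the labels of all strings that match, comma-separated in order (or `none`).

i, ii, iii, iv

i → match
ii → match
iii → match
iv → match
v → no match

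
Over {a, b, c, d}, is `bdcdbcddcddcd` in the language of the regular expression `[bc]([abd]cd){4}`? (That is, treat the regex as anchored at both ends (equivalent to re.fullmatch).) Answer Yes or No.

Yes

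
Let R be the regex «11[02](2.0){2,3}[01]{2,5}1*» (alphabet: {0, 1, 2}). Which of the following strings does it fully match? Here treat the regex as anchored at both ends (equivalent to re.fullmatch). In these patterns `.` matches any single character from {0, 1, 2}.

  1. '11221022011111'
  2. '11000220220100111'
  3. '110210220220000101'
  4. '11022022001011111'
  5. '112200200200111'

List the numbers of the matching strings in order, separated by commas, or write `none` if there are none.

1 → match
2 → no match
3 → match
4 → match
5 → match

1, 3, 4, 5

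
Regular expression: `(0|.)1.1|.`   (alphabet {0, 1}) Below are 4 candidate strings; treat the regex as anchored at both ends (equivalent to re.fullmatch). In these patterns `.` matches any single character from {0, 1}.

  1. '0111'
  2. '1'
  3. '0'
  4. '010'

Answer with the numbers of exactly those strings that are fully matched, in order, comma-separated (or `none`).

1, 2, 3

1 → match
2 → match
3 → match
4 → no match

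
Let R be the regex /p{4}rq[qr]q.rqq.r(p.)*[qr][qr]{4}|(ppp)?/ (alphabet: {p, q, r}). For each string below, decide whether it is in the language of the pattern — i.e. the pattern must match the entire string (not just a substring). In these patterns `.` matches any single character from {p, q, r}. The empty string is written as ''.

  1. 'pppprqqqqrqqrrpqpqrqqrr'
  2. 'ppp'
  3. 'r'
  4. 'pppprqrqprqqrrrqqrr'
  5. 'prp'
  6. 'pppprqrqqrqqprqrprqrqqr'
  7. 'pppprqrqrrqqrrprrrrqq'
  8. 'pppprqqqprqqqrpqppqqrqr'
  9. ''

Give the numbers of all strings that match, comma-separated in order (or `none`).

1, 2, 4, 7, 8, 9

1 → match
2. 'ppp' → match
3. 'r' → no match
4 → match
5. 'prp' → no match
6 → no match
7 → match
8 → match
9. '' → match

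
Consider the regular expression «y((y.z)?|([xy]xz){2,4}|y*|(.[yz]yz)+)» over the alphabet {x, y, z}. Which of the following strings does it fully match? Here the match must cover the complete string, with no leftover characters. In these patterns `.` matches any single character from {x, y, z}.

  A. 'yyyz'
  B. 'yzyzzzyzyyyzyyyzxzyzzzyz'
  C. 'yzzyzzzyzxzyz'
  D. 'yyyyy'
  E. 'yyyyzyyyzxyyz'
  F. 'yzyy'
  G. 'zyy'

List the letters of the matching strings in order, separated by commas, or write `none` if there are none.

A, C, D, E

A. 'yyyz' → match
B → no match
C → match
D. 'yyyyy' → match
E → match
F. 'yzyy' → no match
G. 'zyy' → no match — must start with 'y'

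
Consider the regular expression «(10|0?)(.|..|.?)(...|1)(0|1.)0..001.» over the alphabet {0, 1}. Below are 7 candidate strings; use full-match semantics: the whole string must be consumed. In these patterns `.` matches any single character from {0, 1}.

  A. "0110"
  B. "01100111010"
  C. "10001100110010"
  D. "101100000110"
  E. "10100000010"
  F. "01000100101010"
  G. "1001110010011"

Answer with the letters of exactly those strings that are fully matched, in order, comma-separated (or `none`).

A. "0110" → no match
B. "01100111010" → no match
C → match
D. "101100000110" → no match
E. "10100000010" → match
F → no match
G → match

C, E, G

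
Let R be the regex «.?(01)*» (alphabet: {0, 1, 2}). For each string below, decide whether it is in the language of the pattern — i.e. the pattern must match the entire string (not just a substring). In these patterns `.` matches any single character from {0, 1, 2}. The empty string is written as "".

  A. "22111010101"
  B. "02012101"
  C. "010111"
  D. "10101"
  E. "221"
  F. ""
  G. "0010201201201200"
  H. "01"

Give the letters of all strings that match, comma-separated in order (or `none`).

A. "22111010101" → no match
B. "02012101" → no match
C. "010111" → no match
D. "10101" → match
E. "221" → no match
F. "" → match
G → no match
H. "01" → match

D, F, H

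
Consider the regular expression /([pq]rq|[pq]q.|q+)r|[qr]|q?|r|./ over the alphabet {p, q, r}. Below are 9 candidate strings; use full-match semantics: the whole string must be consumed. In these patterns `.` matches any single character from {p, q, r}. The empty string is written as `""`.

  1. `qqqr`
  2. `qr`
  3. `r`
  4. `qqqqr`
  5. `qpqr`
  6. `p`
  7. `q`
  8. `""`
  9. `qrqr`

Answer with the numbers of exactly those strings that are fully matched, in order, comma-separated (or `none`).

1 → match
2 → match
3 → match
4 → match
5 → no match
6 → match
7 → match
8 → match
9 → match

1, 2, 3, 4, 6, 7, 8, 9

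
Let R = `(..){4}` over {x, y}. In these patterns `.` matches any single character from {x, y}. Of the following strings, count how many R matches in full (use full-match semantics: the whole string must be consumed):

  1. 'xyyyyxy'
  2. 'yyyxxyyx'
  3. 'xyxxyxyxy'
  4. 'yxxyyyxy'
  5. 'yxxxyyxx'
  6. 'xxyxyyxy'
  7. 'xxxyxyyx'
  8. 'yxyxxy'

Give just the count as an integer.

5

1. 'xyyyyxy' → no match
2. 'yyyxxyyx' → match
3. 'xyxxyxyxy' → no match
4. 'yxxyyyxy' → match
5. 'yxxxyyxx' → match
6. 'xxyxyyxy' → match
7. 'xxxyxyyx' → match
8. 'yxyxxy' → no match
Total matched: 5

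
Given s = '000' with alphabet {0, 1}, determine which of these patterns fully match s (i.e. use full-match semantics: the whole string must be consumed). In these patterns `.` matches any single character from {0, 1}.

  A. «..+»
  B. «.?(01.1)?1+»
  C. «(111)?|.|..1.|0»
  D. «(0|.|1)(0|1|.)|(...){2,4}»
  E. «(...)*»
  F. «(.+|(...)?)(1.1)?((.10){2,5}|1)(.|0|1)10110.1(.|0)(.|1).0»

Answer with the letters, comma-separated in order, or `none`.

A, E

A → match
B → no match — must end with '1'
C → no match
D → no match
E → match
F → no match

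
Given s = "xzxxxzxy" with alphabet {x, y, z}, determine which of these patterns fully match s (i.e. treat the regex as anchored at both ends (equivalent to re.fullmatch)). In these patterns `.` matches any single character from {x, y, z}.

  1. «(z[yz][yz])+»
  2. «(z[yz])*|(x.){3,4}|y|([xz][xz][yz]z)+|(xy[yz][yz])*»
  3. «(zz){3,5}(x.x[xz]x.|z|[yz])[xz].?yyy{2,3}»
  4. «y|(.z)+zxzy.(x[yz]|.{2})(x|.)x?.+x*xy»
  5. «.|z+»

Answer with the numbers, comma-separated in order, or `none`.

2

1 → no match — must start with "z"
2 → match
3 → no match — must start with "zz"
4 → no match
5 → no match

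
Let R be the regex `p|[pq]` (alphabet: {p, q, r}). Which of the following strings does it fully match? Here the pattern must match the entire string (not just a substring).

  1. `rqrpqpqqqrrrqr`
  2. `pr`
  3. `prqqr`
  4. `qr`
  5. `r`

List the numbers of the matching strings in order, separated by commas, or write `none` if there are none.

none

1 → no match
2. `pr` → no match
3. `prqqr` → no match
4. `qr` → no match
5. `r` → no match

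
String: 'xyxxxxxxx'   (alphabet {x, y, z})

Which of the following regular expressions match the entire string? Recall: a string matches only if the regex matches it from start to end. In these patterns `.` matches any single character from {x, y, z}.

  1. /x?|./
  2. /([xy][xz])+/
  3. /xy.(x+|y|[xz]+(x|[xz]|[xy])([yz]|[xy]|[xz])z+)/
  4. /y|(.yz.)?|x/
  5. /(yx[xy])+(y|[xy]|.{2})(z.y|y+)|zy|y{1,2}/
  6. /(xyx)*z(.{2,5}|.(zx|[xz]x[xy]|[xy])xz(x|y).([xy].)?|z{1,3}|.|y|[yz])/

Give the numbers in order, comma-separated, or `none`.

3

1 → no match
2 → no match
3 → match
4 → no match
5 → no match
6 → no match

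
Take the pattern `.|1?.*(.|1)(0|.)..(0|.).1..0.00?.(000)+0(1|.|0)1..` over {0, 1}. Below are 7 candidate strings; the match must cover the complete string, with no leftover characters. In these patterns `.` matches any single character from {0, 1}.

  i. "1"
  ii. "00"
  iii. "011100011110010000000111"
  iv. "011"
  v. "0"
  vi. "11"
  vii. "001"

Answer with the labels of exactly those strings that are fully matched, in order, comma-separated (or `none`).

i, iii, v

i. "1" → match
ii. "00" → no match
iii → match
iv. "011" → no match
v. "0" → match
vi. "11" → no match
vii. "001" → no match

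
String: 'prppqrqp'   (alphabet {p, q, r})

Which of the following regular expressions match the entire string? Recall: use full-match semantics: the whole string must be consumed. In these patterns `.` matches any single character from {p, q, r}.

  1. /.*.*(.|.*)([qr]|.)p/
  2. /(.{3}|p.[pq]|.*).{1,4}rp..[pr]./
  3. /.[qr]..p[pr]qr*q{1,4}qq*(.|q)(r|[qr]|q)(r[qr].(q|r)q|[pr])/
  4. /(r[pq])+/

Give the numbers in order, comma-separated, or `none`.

1

1 → match
2 → no match
3 → no match
4 → no match — must start with 'r'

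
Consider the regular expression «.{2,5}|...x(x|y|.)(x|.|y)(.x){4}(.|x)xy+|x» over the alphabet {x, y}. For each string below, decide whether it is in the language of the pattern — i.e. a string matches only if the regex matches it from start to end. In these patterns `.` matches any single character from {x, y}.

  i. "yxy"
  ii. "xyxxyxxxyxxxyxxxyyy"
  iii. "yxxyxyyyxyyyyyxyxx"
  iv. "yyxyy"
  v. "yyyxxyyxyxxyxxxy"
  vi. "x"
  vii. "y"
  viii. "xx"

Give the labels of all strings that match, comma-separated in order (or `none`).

i, ii, iv, vi, viii

i → match
ii → match
iii → no match
iv → match
v → no match
vi → match
vii → no match
viii → match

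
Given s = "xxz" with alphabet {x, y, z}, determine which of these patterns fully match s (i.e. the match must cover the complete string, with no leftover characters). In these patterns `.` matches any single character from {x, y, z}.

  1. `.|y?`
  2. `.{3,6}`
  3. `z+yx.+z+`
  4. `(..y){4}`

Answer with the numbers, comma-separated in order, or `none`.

1 → no match
2 → match
3 → no match — must start with "z"
4 → no match — must end with "y"

2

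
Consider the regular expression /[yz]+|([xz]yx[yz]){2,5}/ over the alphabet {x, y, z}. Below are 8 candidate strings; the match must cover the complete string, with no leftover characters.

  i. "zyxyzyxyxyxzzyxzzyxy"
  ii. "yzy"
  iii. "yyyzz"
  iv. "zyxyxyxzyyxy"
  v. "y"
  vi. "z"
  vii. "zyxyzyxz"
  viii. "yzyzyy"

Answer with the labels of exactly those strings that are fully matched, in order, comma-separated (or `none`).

i → match
ii → match
iii → match
iv → no match
v → match
vi → match
vii → match
viii → match

i, ii, iii, v, vi, vii, viii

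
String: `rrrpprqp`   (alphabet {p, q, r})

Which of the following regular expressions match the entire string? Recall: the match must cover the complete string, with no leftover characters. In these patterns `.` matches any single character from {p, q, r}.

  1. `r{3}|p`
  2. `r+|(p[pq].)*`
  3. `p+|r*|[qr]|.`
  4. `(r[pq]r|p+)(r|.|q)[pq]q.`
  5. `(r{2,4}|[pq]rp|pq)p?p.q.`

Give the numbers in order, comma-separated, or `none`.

1 → no match
2 → no match
3 → no match
4 → no match
5 → match

5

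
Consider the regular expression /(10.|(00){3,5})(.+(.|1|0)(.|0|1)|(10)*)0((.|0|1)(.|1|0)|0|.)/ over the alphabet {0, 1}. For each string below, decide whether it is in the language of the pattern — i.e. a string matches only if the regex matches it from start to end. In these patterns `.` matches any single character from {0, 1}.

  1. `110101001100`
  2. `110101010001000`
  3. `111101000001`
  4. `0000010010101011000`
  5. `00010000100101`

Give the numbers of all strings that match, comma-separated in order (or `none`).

1 → no match
2 → no match
3 → no match
4 → no match
5 → no match

none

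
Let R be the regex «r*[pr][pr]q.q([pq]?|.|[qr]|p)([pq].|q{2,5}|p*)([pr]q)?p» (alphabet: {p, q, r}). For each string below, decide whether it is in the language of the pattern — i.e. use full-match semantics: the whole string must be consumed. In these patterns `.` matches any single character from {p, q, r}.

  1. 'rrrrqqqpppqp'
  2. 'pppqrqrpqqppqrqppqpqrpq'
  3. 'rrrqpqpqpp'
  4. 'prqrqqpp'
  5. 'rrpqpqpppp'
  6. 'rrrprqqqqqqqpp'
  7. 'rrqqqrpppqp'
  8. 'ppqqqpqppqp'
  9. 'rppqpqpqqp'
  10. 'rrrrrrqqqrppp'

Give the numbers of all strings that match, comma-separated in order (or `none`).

1 → match
2 → no match — must end with 'p'
3 → match
4 → match
5 → match
6 → no match
7 → match
8 → match
9 → match
10 → match

1, 3, 4, 5, 7, 8, 9, 10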